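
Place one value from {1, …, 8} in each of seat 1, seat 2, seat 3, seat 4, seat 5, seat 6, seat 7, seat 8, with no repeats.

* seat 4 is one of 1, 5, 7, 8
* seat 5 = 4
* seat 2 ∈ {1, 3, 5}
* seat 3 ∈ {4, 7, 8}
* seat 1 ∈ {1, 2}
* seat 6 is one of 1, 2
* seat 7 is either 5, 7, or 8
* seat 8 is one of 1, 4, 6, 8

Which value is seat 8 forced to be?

6

seat 5 must be 4 (only option left). Strike 4 from seat 3, seat 8.
Among the 7 still-open variables, 3 fits only seat 2 (and all 7 values in {1, 2, 3, 5, 6, 7, 8} must be used), so seat 2 = 3.
Among the 6 still-open variables, 6 fits only seat 8 (and all 6 values in {1, 2, 5, 6, 7, 8} must be used), so seat 8 = 6.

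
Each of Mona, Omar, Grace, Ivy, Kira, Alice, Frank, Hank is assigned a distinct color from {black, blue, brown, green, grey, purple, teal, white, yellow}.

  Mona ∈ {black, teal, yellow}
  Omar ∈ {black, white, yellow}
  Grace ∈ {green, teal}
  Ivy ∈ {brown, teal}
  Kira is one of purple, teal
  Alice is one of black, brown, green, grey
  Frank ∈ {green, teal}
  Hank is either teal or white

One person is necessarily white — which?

Hank

The 8 variables draw from only 8 values {black, brown, green, grey, purple, teal, white, yellow}, so each is used; only Alice can be grey, hence Alice = grey.
The 7 still-open variables together cover exactly {black, brown, green, purple, teal, white, yellow} — 7 values for 7 variables — and brown appears only in Ivy's list, so Ivy = brown.
Among the 6 still-open variables, purple fits only Kira (and all 6 values in {black, green, purple, teal, white, yellow} must be used), so Kira = purple.
Grace and Frank share exactly the 2 values {green, teal}; by pigeonhole those values go to them, so strike green, teal from Mona, Hank.
So white goes to Hank.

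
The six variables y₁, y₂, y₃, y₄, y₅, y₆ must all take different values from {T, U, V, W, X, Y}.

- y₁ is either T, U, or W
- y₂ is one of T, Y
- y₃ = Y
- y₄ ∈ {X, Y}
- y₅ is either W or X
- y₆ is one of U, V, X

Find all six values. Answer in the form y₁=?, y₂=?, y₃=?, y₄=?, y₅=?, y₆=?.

y₁=U, y₂=T, y₃=Y, y₄=X, y₅=W, y₆=V

y₃ has just one choice, so y₃ = Y. So y₂, y₄ can't be Y.
y₄ must be X (only option left). Strike X from y₅, y₆.
y₅'s domain is down to {W}, so y₅ = W. Eliminate W elsewhere: y₁.
That leaves y₂ = T. Remove T from y₁.
y₁ must be U (only option left). So y₆ can't be U.
That leaves y₆ = V.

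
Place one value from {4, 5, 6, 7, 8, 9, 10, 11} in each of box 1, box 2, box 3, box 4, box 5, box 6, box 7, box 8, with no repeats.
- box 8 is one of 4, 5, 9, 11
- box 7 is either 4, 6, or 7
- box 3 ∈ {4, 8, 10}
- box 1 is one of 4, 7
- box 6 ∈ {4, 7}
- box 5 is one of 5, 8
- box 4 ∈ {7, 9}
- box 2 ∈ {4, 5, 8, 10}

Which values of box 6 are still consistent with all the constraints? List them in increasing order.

4, 7

The 8 variables draw from only 8 values {4, 5, 6, 7, 8, 9, 10, 11}, so each is used; only box 7 can be 6, hence box 7 = 6.
The 7 still-open variables draw from only 7 values {4, 5, 7, 8, 9, 10, 11}, so each is used; only box 8 can be 11, hence box 8 = 11.
The 6 still-open variables draw from only 6 values {4, 5, 7, 8, 9, 10}, so each is used; only box 4 can be 9, hence box 4 = 9.
The 2 variables box 1 and box 6 are confined to {4, 7}, which locks those values in; drop them from box 2, box 3.
No further eliminations apply; box 6 can still be any of 4, 7.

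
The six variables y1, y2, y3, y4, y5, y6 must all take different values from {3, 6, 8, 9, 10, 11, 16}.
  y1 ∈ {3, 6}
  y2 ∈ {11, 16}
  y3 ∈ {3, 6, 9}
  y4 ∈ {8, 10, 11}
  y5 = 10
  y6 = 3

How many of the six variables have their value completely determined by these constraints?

y5 has just one choice, so y5 = 10. Strike 10 from y4.
That leaves y6 = 3. Eliminate 3 elsewhere: y1, y3.
y1's domain is down to {6}, so y1 = 6. Eliminate 6 elsewhere: y3.
That leaves y3 = 9.
Determined: y1=6, y3=9, y5=10, y6=3. The other variables each still have more than one consistent value. That makes 4.

4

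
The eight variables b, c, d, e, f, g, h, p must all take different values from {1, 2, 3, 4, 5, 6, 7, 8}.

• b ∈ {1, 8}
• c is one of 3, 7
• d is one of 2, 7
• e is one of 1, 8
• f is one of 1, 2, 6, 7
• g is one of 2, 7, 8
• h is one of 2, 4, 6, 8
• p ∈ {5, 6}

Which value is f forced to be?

6

Among the 8 variables, 3 fits only c (and all 8 values in {1, 2, 3, 4, 5, 6, 7, 8} must be used), so c = 3.
The 7 still-open variables together cover exactly {1, 2, 4, 5, 6, 7, 8} — 7 values for 7 variables — and 4 appears only in h's list, so h = 4.
Among the 6 still-open variables, 5 fits only p (and all 6 values in {1, 2, 5, 6, 7, 8} must be used), so p = 5.
Among the 5 still-open variables, 6 fits only f (and all 5 values in {1, 2, 6, 7, 8} must be used), so f = 6.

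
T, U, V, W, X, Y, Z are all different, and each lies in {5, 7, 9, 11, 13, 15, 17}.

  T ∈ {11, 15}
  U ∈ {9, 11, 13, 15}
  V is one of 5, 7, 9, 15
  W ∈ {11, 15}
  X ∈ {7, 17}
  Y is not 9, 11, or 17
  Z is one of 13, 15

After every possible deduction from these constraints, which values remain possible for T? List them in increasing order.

11, 15

Among the 7 variables, 17 fits only X (and all 7 values in {5, 7, 9, 11, 13, 15, 17} must be used), so X = 17.
T and W between them cover only {11, 15} — a naked pair. Remove those values from U, V, Y, Z.
Z must be 13 (only option left). Eliminate 13 elsewhere: U, Y.
That leaves U = 9. Strike 9 from V.
No further eliminations apply; T can still be any of 11, 15.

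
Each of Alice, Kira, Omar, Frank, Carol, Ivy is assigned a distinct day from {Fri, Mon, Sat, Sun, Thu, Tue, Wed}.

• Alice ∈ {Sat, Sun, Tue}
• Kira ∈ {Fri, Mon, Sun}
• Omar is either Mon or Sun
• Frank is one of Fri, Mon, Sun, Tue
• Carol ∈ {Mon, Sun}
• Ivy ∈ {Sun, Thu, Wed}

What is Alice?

Omar and Carol between them cover only {Mon, Sun} — a naked pair. Remove those values from Alice, Kira, Frank, Ivy.
Kira must be Fri (only option left). Eliminate Fri elsewhere: Frank.
Frank's domain is down to {Tue}, so Frank = Tue. Eliminate Tue elsewhere: Alice.
So Alice = Sat.

Sat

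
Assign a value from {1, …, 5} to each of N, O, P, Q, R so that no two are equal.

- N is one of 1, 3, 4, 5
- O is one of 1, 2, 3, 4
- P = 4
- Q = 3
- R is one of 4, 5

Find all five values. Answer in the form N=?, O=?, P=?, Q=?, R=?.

N=1, O=2, P=4, Q=3, R=5

P's domain is down to {4}, so P = 4. Remove 4 from N, O, R.
Q must be 3 (only option left). Strike 3 from N, O.
That leaves R = 5. So N can't be 5.
N has just one choice, so N = 1. Remove 1 from O.
O's domain is down to {2}, so O = 2.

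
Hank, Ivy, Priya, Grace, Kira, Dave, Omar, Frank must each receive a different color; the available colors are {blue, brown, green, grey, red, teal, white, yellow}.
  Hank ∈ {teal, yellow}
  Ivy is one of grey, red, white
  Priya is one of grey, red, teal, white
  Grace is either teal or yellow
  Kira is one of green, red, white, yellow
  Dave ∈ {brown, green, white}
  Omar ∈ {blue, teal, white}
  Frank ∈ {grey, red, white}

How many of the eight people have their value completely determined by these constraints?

The 8 variables draw from only 8 values {blue, brown, green, grey, red, teal, white, yellow}, so each is used; only Omar can be blue, hence Omar = blue.
The 7 still-open variables draw from only 7 values {brown, green, grey, red, teal, white, yellow}, so each is used; only Dave can be brown, hence Dave = brown.
The 6 still-open variables draw from only 6 values {green, grey, red, teal, white, yellow}, so each is used; only Kira can be green, hence Kira = green.
Hank and Grace share exactly the 2 values {teal, yellow}; by pigeonhole those values go to them, so strike teal, yellow from Priya.
Determined: Kira=green, Dave=brown, Omar=blue. The other people each still have more than one consistent value. That makes 3.

3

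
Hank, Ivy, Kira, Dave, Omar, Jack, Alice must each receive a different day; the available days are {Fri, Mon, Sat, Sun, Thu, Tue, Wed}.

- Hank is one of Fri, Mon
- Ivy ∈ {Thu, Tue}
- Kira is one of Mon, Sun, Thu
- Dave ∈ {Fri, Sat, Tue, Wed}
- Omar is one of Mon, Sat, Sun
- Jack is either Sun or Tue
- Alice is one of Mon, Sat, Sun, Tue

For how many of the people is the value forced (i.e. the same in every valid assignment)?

2

The 7 variables together cover exactly {Fri, Mon, Sat, Sun, Thu, Tue, Wed} — 7 values for 7 variables — and Wed appears only in Dave's list, so Dave = Wed.
The 6 still-open variables together cover exactly {Fri, Mon, Sat, Sun, Thu, Tue} — 6 values for 6 variables — and Fri appears only in Hank's list, so Hank = Fri.
Determined: Hank=Fri, Dave=Wed. The other people each still have more than one consistent value. That makes 2.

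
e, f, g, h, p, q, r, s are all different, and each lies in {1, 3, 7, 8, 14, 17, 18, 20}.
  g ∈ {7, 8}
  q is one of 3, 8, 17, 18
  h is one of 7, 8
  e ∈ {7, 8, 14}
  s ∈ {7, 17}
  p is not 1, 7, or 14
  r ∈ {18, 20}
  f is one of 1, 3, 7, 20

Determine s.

Among the 8 variables, 1 fits only f (and all 8 values in {1, 3, 7, 8, 14, 17, 18, 20} must be used), so f = 1.
Among the 7 still-open variables, 14 fits only e (and all 7 values in {3, 7, 8, 14, 17, 18, 20} must be used), so e = 14.
g and h between them cover only {7, 8} — a naked pair. Remove those values from p, q, s.
So s = 17.

17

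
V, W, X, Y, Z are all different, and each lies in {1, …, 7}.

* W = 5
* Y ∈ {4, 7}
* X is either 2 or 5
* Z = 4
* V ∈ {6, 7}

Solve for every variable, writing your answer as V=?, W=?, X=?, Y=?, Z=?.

V=6, W=5, X=2, Y=7, Z=4

W has just one choice, so W = 5. Strike 5 from X.
X's domain is down to {2}, so X = 2.
Z's domain is down to {4}, so Z = 4. Strike 4 from Y.
Y has just one choice, so Y = 7. Eliminate 7 elsewhere: V.
V's domain is down to {6}, so V = 6.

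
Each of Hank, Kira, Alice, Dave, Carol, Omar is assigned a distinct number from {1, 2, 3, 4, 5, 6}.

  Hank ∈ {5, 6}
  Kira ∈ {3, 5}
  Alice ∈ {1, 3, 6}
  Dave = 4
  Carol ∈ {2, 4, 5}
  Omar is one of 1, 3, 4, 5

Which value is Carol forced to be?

2

Dave's domain is down to {4}, so Dave = 4. Strike 4 from Carol, Omar.
The 5 still-open variables together cover exactly {1, 2, 3, 5, 6} — 5 values for 5 variables — and 2 appears only in Carol's list, so Carol = 2.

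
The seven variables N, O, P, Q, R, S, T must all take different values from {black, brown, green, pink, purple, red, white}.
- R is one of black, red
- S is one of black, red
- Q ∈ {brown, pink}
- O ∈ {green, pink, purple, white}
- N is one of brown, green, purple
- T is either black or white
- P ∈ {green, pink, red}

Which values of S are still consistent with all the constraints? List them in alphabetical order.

R and S between them cover only {black, red} — a naked pair. Remove those values from P, T.
T's domain is down to {white}, so T = white. So O can't be white.
No further eliminations apply; S can still be any of black, red.

black, red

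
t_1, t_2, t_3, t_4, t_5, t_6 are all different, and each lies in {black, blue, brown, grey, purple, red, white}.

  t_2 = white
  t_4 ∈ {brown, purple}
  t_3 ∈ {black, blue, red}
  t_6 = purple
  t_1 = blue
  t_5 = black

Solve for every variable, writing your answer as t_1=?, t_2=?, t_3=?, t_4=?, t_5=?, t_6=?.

t_1=blue, t_2=white, t_3=red, t_4=brown, t_5=black, t_6=purple

t_1 has just one choice, so t_1 = blue. So t_3 can't be blue.
t_2 has just one choice, so t_2 = white.
t_5 must be black (only option left). Remove black from t_3.
t_6's domain is down to {purple}, so t_6 = purple. Eliminate purple elsewhere: t_4.
t_3 must be red (only option left).
That leaves t_4 = brown.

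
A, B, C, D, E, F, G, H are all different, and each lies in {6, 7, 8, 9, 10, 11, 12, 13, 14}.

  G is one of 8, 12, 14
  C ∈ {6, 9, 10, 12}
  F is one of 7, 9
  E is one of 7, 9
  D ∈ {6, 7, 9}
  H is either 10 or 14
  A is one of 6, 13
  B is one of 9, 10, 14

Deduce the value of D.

6

Among the 8 variables, 8 fits only G (and all 8 values in {6, 7, 8, 9, 10, 12, 13, 14} must be used), so G = 8.
The 7 still-open variables draw from only 7 values {6, 7, 9, 10, 12, 13, 14}, so each is used; only C can be 12, hence C = 12.
Among the 6 still-open variables, 13 fits only A (and all 6 values in {6, 7, 9, 10, 13, 14} must be used), so A = 13.
The 5 still-open variables together cover exactly {6, 7, 9, 10, 14} — 5 values for 5 variables — and 6 appears only in D's list, so D = 6.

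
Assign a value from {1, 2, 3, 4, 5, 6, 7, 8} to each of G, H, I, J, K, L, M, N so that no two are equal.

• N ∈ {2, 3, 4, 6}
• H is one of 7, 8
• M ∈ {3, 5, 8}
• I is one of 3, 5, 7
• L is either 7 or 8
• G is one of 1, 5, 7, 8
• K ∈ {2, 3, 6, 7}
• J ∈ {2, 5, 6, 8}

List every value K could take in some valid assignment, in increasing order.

2, 6

The 8 variables draw from only 8 values {1, 2, 3, 4, 5, 6, 7, 8}, so each is used; only G can be 1, hence G = 1.
Among the 7 still-open variables, 4 fits only N (and all 7 values in {2, 3, 4, 5, 6, 7, 8} must be used), so N = 4.
H and L share exactly the 2 values {7, 8}; by pigeonhole those values go to them, so strike 7, 8 from I, J, K, M.
I and M between them cover only {3, 5} — a naked pair. Remove those values from J, K.
No further eliminations apply; K can still be any of 2, 6.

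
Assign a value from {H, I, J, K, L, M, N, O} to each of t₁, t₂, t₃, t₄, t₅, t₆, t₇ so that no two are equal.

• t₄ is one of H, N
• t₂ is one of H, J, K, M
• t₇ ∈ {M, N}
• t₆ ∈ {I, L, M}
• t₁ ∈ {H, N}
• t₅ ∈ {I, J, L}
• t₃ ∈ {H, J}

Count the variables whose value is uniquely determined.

The 7 variables draw from only 7 values {H, I, J, K, L, M, N}, so each is used; only t₂ can be K, hence t₂ = K.
The 2 variables t₁ and t₄ are confined to {H, N}, which locks those values in; drop them from t₃, t₇.
t₃ must be J (only option left). Strike J from t₅.
t₇ has just one choice, so t₇ = M. Eliminate M elsewhere: t₆.
Determined: t₂=K, t₃=J, t₇=M. The other variables each still have more than one consistent value. That makes 3.

3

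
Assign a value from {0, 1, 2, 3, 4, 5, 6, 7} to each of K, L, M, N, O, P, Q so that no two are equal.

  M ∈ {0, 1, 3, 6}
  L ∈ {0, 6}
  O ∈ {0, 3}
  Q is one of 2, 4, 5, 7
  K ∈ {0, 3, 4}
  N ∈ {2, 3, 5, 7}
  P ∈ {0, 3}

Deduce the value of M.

O and P share exactly the 2 values {0, 3}; by pigeonhole those values go to them, so strike 0, 3 from K, L, M, N.
K must be 4 (only option left). Strike 4 from Q.
L has just one choice, so L = 6. Strike 6 from M.
So M = 1.

1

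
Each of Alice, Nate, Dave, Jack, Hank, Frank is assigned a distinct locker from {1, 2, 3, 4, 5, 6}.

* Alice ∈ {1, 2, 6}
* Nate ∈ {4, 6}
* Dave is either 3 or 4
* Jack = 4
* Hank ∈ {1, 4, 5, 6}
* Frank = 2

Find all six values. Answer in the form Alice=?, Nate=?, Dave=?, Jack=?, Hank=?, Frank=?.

Alice=1, Nate=6, Dave=3, Jack=4, Hank=5, Frank=2

Jack must be 4 (only option left). So Nate, Dave, Hank can't be 4.
Frank has just one choice, so Frank = 2. Strike 2 from Alice.
Nate's domain is down to {6}, so Nate = 6. So Alice, Hank can't be 6.
That leaves Dave = 3.
That leaves Alice = 1. Strike 1 from Hank.
Hank's domain is down to {5}, so Hank = 5.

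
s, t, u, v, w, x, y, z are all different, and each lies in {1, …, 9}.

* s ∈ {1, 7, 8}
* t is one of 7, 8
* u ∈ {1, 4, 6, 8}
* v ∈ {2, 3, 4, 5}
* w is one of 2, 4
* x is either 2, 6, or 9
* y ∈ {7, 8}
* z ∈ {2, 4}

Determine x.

9

The 2 variables t and y are confined to {7, 8}, which locks those values in; drop them from s, u.
s must be 1 (only option left). Eliminate 1 elsewhere: u.
The 2 variables w and z are confined to {2, 4}, which locks those values in; drop them from u, v, x.
u must be 6 (only option left). Eliminate 6 elsewhere: x.
So x = 9.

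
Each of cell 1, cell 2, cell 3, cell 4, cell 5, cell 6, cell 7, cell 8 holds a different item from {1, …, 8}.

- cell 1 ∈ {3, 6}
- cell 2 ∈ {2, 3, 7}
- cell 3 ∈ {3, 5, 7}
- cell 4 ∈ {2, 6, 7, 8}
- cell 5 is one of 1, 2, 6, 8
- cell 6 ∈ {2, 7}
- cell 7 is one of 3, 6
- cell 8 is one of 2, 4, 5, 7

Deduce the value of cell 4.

8

The 8 variables together cover exactly {1, 2, 3, 4, 5, 6, 7, 8} — 8 values for 8 variables — and 1 appears only in cell 5's list, so cell 5 = 1.
The 7 still-open variables draw from only 7 values {2, 3, 4, 5, 6, 7, 8}, so each is used; only cell 8 can be 4, hence cell 8 = 4.
Among the 6 still-open variables, 5 fits only cell 3 (and all 6 values in {2, 3, 5, 6, 7, 8} must be used), so cell 3 = 5.
Among the 5 still-open variables, 8 fits only cell 4 (and all 5 values in {2, 3, 6, 7, 8} must be used), so cell 4 = 8.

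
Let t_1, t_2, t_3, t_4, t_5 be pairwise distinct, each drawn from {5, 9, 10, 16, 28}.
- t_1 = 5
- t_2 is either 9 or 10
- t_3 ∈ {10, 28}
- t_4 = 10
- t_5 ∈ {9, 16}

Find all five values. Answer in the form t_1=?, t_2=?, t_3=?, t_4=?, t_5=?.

t_1's domain is down to {5}, so t_1 = 5.
t_4 must be 10 (only option left). Eliminate 10 elsewhere: t_2, t_3.
t_2 has just one choice, so t_2 = 9. So t_5 can't be 9.
t_3's domain is down to {28}, so t_3 = 28.
t_5's domain is down to {16}, so t_5 = 16.

t_1=5, t_2=9, t_3=28, t_4=10, t_5=16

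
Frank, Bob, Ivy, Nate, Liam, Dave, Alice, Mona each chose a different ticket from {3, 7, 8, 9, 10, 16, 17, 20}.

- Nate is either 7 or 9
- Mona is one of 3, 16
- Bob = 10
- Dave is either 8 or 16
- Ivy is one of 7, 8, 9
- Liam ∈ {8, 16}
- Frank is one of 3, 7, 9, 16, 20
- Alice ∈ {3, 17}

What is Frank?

Bob has just one choice, so Bob = 10.
The 7 still-open variables draw from only 7 values {3, 7, 8, 9, 16, 17, 20}, so each is used; only Alice can be 17, hence Alice = 17.
The 6 still-open variables draw from only 6 values {3, 7, 8, 9, 16, 20}, so each is used; only Frank can be 20, hence Frank = 20.

20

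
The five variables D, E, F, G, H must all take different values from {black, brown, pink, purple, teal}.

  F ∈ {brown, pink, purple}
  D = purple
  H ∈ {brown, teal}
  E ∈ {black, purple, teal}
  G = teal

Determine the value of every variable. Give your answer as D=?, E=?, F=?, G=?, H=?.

D=purple, E=black, F=pink, G=teal, H=brown

D must be purple (only option left). Eliminate purple elsewhere: E, F.
G has just one choice, so G = teal. Strike teal from E, H.
That leaves H = brown. Eliminate brown elsewhere: F.
E's domain is down to {black}, so E = black.
F has just one choice, so F = pink.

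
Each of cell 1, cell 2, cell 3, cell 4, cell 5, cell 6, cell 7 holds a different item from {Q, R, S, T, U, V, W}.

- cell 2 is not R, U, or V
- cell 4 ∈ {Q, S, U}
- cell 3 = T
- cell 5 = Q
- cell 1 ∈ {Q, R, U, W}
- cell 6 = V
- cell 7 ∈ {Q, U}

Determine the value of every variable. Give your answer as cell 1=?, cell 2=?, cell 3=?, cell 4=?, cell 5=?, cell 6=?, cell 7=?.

cell 3 has just one choice, so cell 3 = T. Remove T from cell 2.
cell 5 has just one choice, so cell 5 = Q. Strike Q from cell 1, cell 2, cell 4, cell 7.
That leaves cell 6 = V.
cell 7 must be U (only option left). Eliminate U elsewhere: cell 1, cell 4.
cell 4's domain is down to {S}, so cell 4 = S. So cell 2 can't be S.
cell 2 has just one choice, so cell 2 = W. Remove W from cell 1.
cell 1's domain is down to {R}, so cell 1 = R.

cell 1=R, cell 2=W, cell 3=T, cell 4=S, cell 5=Q, cell 6=V, cell 7=U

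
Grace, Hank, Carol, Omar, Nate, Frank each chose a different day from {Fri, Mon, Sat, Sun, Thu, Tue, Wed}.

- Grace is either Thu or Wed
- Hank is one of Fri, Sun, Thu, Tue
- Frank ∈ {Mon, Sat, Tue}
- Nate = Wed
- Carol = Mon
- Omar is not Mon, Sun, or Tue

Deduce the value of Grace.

Thu

Carol's domain is down to {Mon}, so Carol = Mon. So Frank can't be Mon.
Nate's domain is down to {Wed}, so Nate = Wed. So Grace, Omar can't be Wed.
So Grace = Thu.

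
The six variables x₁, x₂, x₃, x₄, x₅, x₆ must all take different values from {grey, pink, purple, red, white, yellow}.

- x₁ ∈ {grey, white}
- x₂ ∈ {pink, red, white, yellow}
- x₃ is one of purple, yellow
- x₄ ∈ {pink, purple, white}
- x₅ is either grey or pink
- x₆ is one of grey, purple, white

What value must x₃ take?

yellow

The 6 variables draw from only 6 values {grey, pink, purple, red, white, yellow}, so each is used; only x₂ can be red, hence x₂ = red.
The 5 still-open variables draw from only 5 values {grey, pink, purple, white, yellow}, so each is used; only x₃ can be yellow, hence x₃ = yellow.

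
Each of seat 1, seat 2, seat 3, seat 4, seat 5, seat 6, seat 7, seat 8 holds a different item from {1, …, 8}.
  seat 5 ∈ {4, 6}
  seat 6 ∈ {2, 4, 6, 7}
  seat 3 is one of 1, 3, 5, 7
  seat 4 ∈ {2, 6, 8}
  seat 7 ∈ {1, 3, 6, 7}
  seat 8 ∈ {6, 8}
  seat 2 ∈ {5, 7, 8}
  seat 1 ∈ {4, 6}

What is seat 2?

5

seat 1 and seat 5 share exactly the 2 values {4, 6}; by pigeonhole those values go to them, so strike 4, 6 from seat 4, seat 6, seat 7, seat 8.
That leaves seat 8 = 8. Strike 8 from seat 2, seat 4.
seat 4 has just one choice, so seat 4 = 2. So seat 6 can't be 2.
seat 6 must be 7 (only option left). So seat 2, seat 3, seat 7 can't be 7.
So seat 2 = 5.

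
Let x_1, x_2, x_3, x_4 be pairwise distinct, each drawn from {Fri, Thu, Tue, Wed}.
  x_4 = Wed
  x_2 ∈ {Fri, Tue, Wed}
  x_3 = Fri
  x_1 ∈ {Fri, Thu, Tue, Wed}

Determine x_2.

x_3 must be Fri (only option left). Remove Fri from x_1, x_2.
x_4's domain is down to {Wed}, so x_4 = Wed. So x_1, x_2 can't be Wed.
So x_2 = Tue.

Tue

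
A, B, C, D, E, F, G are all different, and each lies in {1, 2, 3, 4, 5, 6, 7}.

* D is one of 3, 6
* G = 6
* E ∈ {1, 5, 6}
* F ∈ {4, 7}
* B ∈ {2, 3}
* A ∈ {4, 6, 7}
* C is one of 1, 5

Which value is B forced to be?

G must be 6 (only option left). Remove 6 from A, D, E.
That leaves D = 3. Remove 3 from B.
So B = 2.

2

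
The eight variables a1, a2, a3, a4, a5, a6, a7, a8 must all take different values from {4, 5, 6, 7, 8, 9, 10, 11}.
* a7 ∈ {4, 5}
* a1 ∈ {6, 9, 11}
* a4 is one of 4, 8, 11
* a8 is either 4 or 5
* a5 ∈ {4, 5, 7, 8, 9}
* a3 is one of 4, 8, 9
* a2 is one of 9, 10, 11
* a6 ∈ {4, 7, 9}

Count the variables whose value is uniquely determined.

Among the 8 variables, 6 fits only a1 (and all 8 values in {4, 5, 6, 7, 8, 9, 10, 11} must be used), so a1 = 6.
The 7 still-open variables draw from only 7 values {4, 5, 7, 8, 9, 10, 11}, so each is used; only a2 can be 10, hence a2 = 10.
The 6 still-open variables draw from only 6 values {4, 5, 7, 8, 9, 11}, so each is used; only a4 can be 11, hence a4 = 11.
The 2 variables a7 and a8 are confined to {4, 5}, which locks those values in; drop them from a3, a5, a6.
Determined: a1=6, a2=10, a4=11. The other variables each still have more than one consistent value. That makes 3.

3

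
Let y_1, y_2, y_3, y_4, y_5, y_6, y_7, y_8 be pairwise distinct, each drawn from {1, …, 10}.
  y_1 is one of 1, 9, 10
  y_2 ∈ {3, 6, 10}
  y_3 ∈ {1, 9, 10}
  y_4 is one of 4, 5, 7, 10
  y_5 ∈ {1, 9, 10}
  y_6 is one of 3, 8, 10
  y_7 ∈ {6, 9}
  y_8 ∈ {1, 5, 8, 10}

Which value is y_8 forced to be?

5

y_1, y_3, y_5 between them cover only {1, 9, 10} — a naked triple. Remove those values from y_2, y_4, y_6, y_7, y_8.
y_7's domain is down to {6}, so y_7 = 6. So y_2 can't be 6.
y_2 must be 3 (only option left). Remove 3 from y_6.
y_6 must be 8 (only option left). So y_8 can't be 8.
So y_8 = 5.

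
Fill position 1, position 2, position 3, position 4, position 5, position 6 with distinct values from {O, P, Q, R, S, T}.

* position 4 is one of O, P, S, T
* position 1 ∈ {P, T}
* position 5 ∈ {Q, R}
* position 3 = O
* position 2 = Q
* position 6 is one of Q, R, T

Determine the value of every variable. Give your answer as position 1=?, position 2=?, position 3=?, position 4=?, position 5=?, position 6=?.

position 2 must be Q (only option left). Strike Q from position 5, position 6.
position 3 must be O (only option left). Eliminate O elsewhere: position 4.
position 5 must be R (only option left). Strike R from position 6.
That leaves position 6 = T. Remove T from position 1, position 4.
position 1's domain is down to {P}, so position 1 = P. Strike P from position 4.
position 4 must be S (only option left).

position 1=P, position 2=Q, position 3=O, position 4=S, position 5=R, position 6=T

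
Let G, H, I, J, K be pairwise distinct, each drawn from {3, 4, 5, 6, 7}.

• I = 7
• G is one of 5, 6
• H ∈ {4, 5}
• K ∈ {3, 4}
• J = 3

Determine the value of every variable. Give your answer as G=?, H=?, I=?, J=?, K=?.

G=6, H=5, I=7, J=3, K=4

I has just one choice, so I = 7.
J has just one choice, so J = 3. So K can't be 3.
K's domain is down to {4}, so K = 4. Strike 4 from H.
H's domain is down to {5}, so H = 5. Strike 5 from G.
G has just one choice, so G = 6.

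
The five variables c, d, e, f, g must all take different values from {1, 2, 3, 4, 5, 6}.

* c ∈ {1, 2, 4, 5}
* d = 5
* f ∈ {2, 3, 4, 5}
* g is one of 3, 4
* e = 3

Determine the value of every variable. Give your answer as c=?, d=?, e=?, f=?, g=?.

d's domain is down to {5}, so d = 5. So c, f can't be 5.
e has just one choice, so e = 3. Strike 3 from f, g.
g has just one choice, so g = 4. Strike 4 from c, f.
f's domain is down to {2}, so f = 2. So c can't be 2.
c must be 1 (only option left).

c=1, d=5, e=3, f=2, g=4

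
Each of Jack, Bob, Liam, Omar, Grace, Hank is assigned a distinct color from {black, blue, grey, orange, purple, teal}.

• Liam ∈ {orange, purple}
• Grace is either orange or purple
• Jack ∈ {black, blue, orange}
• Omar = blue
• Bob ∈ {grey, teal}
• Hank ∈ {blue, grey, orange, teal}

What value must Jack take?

Omar must be blue (only option left). So Jack, Hank can't be blue.
Among the 5 still-open variables, black fits only Jack (and all 5 values in {black, grey, orange, purple, teal} must be used), so Jack = black.

black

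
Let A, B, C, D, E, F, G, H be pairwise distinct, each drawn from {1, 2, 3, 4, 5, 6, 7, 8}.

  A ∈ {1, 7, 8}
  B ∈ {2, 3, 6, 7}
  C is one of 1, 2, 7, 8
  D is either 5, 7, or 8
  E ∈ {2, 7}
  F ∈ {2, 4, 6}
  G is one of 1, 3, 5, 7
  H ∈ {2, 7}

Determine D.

The 8 variables draw from only 8 values {1, 2, 3, 4, 5, 6, 7, 8}, so each is used; only F can be 4, hence F = 4.
The 7 still-open variables together cover exactly {1, 2, 3, 5, 6, 7, 8} — 7 values for 7 variables — and 6 appears only in B's list, so B = 6.
The 6 still-open variables together cover exactly {1, 2, 3, 5, 7, 8} — 6 values for 6 variables — and 3 appears only in G's list, so G = 3.
The 5 still-open variables draw from only 5 values {1, 2, 5, 7, 8}, so each is used; only D can be 5, hence D = 5.

5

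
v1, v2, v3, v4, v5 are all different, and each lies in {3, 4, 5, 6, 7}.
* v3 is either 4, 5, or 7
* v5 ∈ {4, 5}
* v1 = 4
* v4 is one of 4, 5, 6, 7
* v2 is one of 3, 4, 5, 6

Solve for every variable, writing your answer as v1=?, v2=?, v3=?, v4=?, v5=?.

v1=4, v2=3, v3=7, v4=6, v5=5

v1 must be 4 (only option left). Eliminate 4 elsewhere: v2, v3, v4, v5.
That leaves v5 = 5. Eliminate 5 elsewhere: v2, v3, v4.
v3 must be 7 (only option left). Strike 7 from v4.
v4 has just one choice, so v4 = 6. Remove 6 from v2.
That leaves v2 = 3.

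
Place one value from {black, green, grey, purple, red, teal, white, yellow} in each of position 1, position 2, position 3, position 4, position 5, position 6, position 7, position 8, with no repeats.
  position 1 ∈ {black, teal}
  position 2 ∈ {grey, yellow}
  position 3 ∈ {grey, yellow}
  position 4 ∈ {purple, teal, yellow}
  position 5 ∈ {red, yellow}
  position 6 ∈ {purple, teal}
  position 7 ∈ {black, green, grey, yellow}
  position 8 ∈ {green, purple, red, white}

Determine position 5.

red

The 8 variables together cover exactly {black, green, grey, purple, red, teal, white, yellow} — 8 values for 8 variables — and white appears only in position 8's list, so position 8 = white.
The 7 still-open variables together cover exactly {black, green, grey, purple, red, teal, yellow} — 7 values for 7 variables — and green appears only in position 7's list, so position 7 = green.
The 6 still-open variables together cover exactly {black, grey, purple, red, teal, yellow} — 6 values for 6 variables — and black appears only in position 1's list, so position 1 = black.
The 5 still-open variables together cover exactly {grey, purple, red, teal, yellow} — 5 values for 5 variables — and red appears only in position 5's list, so position 5 = red.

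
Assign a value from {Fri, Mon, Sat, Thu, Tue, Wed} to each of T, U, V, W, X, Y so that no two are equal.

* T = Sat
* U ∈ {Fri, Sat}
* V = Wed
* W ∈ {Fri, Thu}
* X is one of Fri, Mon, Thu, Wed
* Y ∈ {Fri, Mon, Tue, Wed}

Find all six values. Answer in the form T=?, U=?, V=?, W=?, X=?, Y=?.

T=Sat, U=Fri, V=Wed, W=Thu, X=Mon, Y=Tue

T's domain is down to {Sat}, so T = Sat. Eliminate Sat elsewhere: U.
U has just one choice, so U = Fri. Eliminate Fri elsewhere: W, X, Y.
That leaves V = Wed. So X, Y can't be Wed.
W must be Thu (only option left). Remove Thu from X.
X has just one choice, so X = Mon. So Y can't be Mon.
Y must be Tue (only option left).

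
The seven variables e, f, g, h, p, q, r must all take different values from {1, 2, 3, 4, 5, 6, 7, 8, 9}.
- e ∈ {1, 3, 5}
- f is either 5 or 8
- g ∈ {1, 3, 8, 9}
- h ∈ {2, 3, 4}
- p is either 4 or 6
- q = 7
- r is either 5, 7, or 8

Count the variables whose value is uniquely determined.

q has just one choice, so q = 7. Remove 7 from r.
f and r share exactly the 2 values {5, 8}; by pigeonhole those values go to them, so strike 5, 8 from e, g.
Determined: q=7. The other variables each still have more than one consistent value. That makes 1.

1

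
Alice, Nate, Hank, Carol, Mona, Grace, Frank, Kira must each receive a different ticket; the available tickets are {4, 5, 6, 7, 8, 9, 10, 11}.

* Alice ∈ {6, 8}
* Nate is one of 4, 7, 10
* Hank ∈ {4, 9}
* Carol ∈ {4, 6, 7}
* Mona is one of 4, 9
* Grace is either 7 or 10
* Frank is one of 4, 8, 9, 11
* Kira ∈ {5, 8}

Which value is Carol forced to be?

6

The 8 variables together cover exactly {4, 5, 6, 7, 8, 9, 10, 11} — 8 values for 8 variables — and 5 appears only in Kira's list, so Kira = 5.
The 7 still-open variables together cover exactly {4, 6, 7, 8, 9, 10, 11} — 7 values for 7 variables — and 11 appears only in Frank's list, so Frank = 11.
Among the 6 still-open variables, 8 fits only Alice (and all 6 values in {4, 6, 7, 8, 9, 10} must be used), so Alice = 8.
The 5 still-open variables together cover exactly {4, 6, 7, 9, 10} — 5 values for 5 variables — and 6 appears only in Carol's list, so Carol = 6.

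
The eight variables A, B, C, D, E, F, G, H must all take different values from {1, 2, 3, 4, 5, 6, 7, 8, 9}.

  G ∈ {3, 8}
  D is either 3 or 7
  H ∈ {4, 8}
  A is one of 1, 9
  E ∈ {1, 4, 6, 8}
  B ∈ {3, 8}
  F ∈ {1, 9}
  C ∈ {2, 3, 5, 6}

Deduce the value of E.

6

The 2 variables A and F are confined to {1, 9}, which locks those values in; drop them from E.
B and G between them cover only {3, 8} — a naked pair. Remove those values from C, D, E, H.
D must be 7 (only option left).
H has just one choice, so H = 4. So E can't be 4.
So E = 6.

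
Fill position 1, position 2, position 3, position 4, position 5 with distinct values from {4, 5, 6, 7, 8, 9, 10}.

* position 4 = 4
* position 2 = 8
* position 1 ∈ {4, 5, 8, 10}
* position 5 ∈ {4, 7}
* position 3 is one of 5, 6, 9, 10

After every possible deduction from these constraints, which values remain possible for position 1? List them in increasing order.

5, 10

position 2's domain is down to {8}, so position 2 = 8. So position 1 can't be 8.
position 4 must be 4 (only option left). Strike 4 from position 1, position 5.
That leaves position 5 = 7.
No further eliminations apply; position 1 can still be any of 5, 10.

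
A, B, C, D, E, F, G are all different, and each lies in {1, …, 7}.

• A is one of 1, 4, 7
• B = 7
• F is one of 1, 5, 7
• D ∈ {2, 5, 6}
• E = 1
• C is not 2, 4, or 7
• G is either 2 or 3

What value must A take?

4

B has just one choice, so B = 7. So A, F can't be 7.
E's domain is down to {1}, so E = 1. Remove 1 from A, C, F.
So A = 4.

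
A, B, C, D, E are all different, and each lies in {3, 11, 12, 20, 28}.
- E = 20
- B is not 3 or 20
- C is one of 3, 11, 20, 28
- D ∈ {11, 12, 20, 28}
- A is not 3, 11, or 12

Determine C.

3

E's domain is down to {20}, so E = 20. So A, C, D can't be 20.
A has just one choice, so A = 28. Strike 28 from B, C, D.
The 3 still-open variables together cover exactly {3, 11, 12} — 3 values for 3 variables — and 3 appears only in C's list, so C = 3.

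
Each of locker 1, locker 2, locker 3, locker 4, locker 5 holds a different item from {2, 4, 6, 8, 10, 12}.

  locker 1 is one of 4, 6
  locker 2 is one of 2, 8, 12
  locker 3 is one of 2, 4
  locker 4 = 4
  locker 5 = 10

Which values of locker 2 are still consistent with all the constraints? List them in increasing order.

locker 4 must be 4 (only option left). Remove 4 from locker 1, locker 3.
That leaves locker 5 = 10.
locker 1 must be 6 (only option left).
That leaves locker 3 = 2. Remove 2 from locker 2.
No further eliminations apply; locker 2 can still be any of 8, 12.

8, 12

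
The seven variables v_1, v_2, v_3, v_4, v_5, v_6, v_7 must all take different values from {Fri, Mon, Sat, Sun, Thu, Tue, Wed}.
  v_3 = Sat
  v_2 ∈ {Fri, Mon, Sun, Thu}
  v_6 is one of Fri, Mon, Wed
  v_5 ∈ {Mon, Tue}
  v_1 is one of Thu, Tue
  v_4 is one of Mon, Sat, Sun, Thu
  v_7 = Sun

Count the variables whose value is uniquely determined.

v_3 has just one choice, so v_3 = Sat. Eliminate Sat elsewhere: v_4.
v_7 must be Sun (only option left). Eliminate Sun elsewhere: v_2, v_4.
The 5 still-open variables together cover exactly {Fri, Mon, Thu, Tue, Wed} — 5 values for 5 variables — and Wed appears only in v_6's list, so v_6 = Wed.
Among the 4 still-open variables, Fri fits only v_2 (and all 4 values in {Fri, Mon, Thu, Tue} must be used), so v_2 = Fri.
Determined: v_2=Fri, v_3=Sat, v_6=Wed, v_7=Sun. The other variables each still have more than one consistent value. That makes 4.

4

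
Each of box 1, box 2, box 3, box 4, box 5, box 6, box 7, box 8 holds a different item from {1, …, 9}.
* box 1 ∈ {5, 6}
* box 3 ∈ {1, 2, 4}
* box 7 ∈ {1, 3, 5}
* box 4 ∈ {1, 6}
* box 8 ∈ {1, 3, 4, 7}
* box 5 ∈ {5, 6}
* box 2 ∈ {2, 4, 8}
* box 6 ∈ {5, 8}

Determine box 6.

The 8 variables draw from only 8 values {1, 2, 3, 4, 5, 6, 7, 8}, so each is used; only box 8 can be 7, hence box 8 = 7.
The 7 still-open variables together cover exactly {1, 2, 3, 4, 5, 6, 8} — 7 values for 7 variables — and 3 appears only in box 7's list, so box 7 = 3.
box 1 and box 5 share exactly the 2 values {5, 6}; by pigeonhole those values go to them, so strike 5, 6 from box 4, box 6.
So box 6 = 8.

8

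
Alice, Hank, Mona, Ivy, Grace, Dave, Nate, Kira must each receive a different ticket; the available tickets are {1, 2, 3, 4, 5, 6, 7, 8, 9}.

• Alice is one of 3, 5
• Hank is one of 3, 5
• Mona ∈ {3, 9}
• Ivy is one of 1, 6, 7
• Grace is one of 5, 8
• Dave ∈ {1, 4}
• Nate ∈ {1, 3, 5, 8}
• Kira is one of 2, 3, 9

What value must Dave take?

4

Alice and Hank share exactly the 2 values {3, 5}; by pigeonhole those values go to them, so strike 3, 5 from Mona, Grace, Nate, Kira.
That leaves Mona = 9. So Kira can't be 9.
Grace has just one choice, so Grace = 8. So Nate can't be 8.
Nate's domain is down to {1}, so Nate = 1. Strike 1 from Ivy, Dave.
So Dave = 4.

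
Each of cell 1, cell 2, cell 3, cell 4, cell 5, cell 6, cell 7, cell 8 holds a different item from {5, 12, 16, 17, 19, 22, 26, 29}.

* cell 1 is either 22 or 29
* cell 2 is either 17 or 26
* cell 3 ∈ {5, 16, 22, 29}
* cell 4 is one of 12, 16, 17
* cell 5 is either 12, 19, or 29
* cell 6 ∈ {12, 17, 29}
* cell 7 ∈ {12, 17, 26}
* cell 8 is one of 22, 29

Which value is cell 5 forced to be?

The 8 variables together cover exactly {5, 12, 16, 17, 19, 22, 26, 29} — 8 values for 8 variables — and 5 appears only in cell 3's list, so cell 3 = 5.
The 7 still-open variables draw from only 7 values {12, 16, 17, 19, 22, 26, 29}, so each is used; only cell 4 can be 16, hence cell 4 = 16.
Among the 6 still-open variables, 19 fits only cell 5 (and all 6 values in {12, 17, 19, 22, 26, 29} must be used), so cell 5 = 19.

19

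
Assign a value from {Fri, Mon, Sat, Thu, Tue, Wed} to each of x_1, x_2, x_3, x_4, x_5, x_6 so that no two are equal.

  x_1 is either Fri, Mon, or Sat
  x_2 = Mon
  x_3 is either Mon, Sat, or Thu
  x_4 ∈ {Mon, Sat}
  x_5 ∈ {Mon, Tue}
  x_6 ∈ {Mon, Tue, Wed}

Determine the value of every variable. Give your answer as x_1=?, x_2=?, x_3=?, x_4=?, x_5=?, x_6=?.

x_2 has just one choice, so x_2 = Mon. Eliminate Mon elsewhere: x_1, x_3, x_4, x_5, x_6.
x_4 must be Sat (only option left). Remove Sat from x_1, x_3.
x_5's domain is down to {Tue}, so x_5 = Tue. Strike Tue from x_6.
x_6 has just one choice, so x_6 = Wed.
x_1's domain is down to {Fri}, so x_1 = Fri.
x_3 has just one choice, so x_3 = Thu.

x_1=Fri, x_2=Mon, x_3=Thu, x_4=Sat, x_5=Tue, x_6=Wed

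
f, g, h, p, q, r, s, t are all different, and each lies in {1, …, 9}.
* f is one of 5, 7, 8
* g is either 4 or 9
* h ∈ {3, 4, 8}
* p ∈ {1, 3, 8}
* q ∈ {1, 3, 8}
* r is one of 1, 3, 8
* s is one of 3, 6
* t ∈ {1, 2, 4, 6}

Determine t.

The 3 variables p, q, r are confined to {1, 3, 8}, which locks those values in; drop them from f, h, s, t.
h must be 4 (only option left). Eliminate 4 elsewhere: g, t.
s has just one choice, so s = 6. Eliminate 6 elsewhere: t.
So t = 2.

2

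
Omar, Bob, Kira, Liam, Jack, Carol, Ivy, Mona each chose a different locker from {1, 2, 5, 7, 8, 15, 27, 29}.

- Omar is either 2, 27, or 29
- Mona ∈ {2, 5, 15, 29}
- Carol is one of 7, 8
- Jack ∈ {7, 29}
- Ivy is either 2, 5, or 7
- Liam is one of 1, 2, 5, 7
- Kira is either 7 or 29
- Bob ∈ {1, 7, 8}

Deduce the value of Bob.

The 8 variables draw from only 8 values {1, 2, 5, 7, 8, 15, 27, 29}, so each is used; only Mona can be 15, hence Mona = 15.
Among the 7 still-open variables, 27 fits only Omar (and all 7 values in {1, 2, 5, 7, 8, 27, 29} must be used), so Omar = 27.
Kira and Jack share exactly the 2 values {7, 29}; by pigeonhole those values go to them, so strike 7, 29 from Bob, Liam, Carol, Ivy.
Carol has just one choice, so Carol = 8. Remove 8 from Bob.
So Bob = 1.

1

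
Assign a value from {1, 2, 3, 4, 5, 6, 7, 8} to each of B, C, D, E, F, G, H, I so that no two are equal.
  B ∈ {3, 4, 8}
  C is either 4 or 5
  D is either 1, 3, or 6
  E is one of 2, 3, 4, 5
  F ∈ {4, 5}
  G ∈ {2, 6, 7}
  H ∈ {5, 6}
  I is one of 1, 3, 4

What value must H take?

The 8 variables draw from only 8 values {1, 2, 3, 4, 5, 6, 7, 8}, so each is used; only G can be 7, hence G = 7.
Among the 7 still-open variables, 2 fits only E (and all 7 values in {1, 2, 3, 4, 5, 6, 8} must be used), so E = 2.
Among the 6 still-open variables, 8 fits only B (and all 6 values in {1, 3, 4, 5, 6, 8} must be used), so B = 8.
C and F between them cover only {4, 5} — a naked pair. Remove those values from H, I.
So H = 6.

6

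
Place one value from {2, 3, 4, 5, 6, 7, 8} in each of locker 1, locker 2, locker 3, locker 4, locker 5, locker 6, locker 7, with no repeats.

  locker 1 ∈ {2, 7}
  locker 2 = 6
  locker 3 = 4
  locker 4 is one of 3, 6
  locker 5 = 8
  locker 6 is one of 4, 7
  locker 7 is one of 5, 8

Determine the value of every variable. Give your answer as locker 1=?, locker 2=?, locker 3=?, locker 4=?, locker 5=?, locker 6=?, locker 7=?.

locker 1=2, locker 2=6, locker 3=4, locker 4=3, locker 5=8, locker 6=7, locker 7=5

locker 2 has just one choice, so locker 2 = 6. So locker 4 can't be 6.
That leaves locker 3 = 4. So locker 6 can't be 4.
locker 4's domain is down to {3}, so locker 4 = 3.
That leaves locker 5 = 8. So locker 7 can't be 8.
locker 6's domain is down to {7}, so locker 6 = 7. Strike 7 from locker 1.
locker 7 has just one choice, so locker 7 = 5.
locker 1's domain is down to {2}, so locker 1 = 2.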